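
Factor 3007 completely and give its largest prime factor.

97

3007 = 31 · 97
97 is prime.
So 3007 = 31 · 97; the largest prime factor is 97.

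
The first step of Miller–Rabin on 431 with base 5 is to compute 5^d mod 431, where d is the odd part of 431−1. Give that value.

1

431 − 1 = 430 = 2^1 · 215, so d = 215.
5^1 ≡ 5 (mod 431)
5^2 ≡ 5^2 = 25 ≡ 25 (mod 431)
5^4 ≡ 25^2 = 625 ≡ 194 (mod 431)
5^8 ≡ 194^2 = 37636 ≡ 139 (mod 431)
5^16 ≡ 139^2 = 19321 ≡ 357 (mod 431)
5^32 ≡ 357^2 = 127449 ≡ 304 (mod 431)
5^64 ≡ 304^2 = 92416 ≡ 182 (mod 431)
5^128 ≡ 182^2 = 33124 ≡ 368 (mod 431)
215 = 128 + 64 + 16 + 4 + 2 + 1 in binary powers of 2.
So 5^215 ≡ 368 · 182 · 357 · 194 · 25 · 5 ≡ 1 (mod 431).
Since 5^d ≡ 1 (mod 431), base 5 does not prove 431 composite.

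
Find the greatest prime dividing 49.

7

49 = 7 · 7
7 = 7 · 1
So 49 = 7^2; the largest prime factor is 7.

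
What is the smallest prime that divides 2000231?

2000231 is odd.
Digit sum 8, not divisible by 3.
Ends in 1: not divisible by 5.
7: 2000231 = 7·285747 + 2
11: 2000231 = 11·181839 + 2
13: 2000231 = 13·153863 + 12
17: 2000231 = 17·117660 + 11
19: 2000231 = 19·105275 + 6
23: 2000231 = 23·86966 + 13
29: 2000231 = 29·68973 + 14
31: 2000231 = 31·64523 + 18
37: 2000231 = 37·54060 + 11
41: 2000231 = 41·48786 + 5
43: 2000231 = 43·46517

43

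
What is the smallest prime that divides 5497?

5497 is odd.
Digit sum 25, not divisible by 3.
Ends in 7: not divisible by 5.
7: 5497 = 7·785 + 2
11: 5497 = 11·499 + 8
13: 5497 = 13·422 + 11
17: 5497 = 17·323 + 6
19: 5497 = 19·289 + 6
23: 5497 = 23·239

23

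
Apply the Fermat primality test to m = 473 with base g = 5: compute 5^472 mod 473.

454

5^1 ≡ 5 (mod 473)
5^2 ≡ 5^2 = 25 ≡ 25 (mod 473)
5^4 ≡ 25^2 = 625 ≡ 152 (mod 473)
5^8 ≡ 152^2 = 23104 ≡ 400 (mod 473)
5^16 ≡ 400^2 = 160000 ≡ 126 (mod 473)
5^32 ≡ 126^2 = 15876 ≡ 267 (mod 473)
5^64 ≡ 267^2 = 71289 ≡ 339 (mod 473)
5^128 ≡ 339^2 = 114921 ≡ 455 (mod 473)
5^256 ≡ 455^2 = 207025 ≡ 324 (mod 473)
472 = 256 + 128 + 64 + 16 + 8 in binary powers of 2.
So 5^472 ≡ 324 · 455 · 339 · 126 · 400 ≡ 454 (mod 473).
Since 454 ≠ 1, base 5 is a Fermat witness: 473 is composite.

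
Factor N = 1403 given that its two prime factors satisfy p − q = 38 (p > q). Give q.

Since p = q + 38, we have 1403 = q(q + 38), so q² + 38q − 1403 = 0.
Discriminant: 38² + 4·1403 = 1444 + 5612 = 7056; √7056 = 84.
q = (−38 + 84)/2 = 23, and p = q + 38 = 61.
Check: 23 · 61 = 1403.

23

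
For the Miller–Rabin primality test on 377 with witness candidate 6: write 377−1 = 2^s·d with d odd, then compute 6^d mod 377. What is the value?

377 − 1 = 376 = 2^3 · 47, so d = 47.
6^1 ≡ 6 (mod 377)
6^2 ≡ 6^2 = 36 ≡ 36 (mod 377)
6^4 ≡ 36^2 = 1296 ≡ 165 (mod 377)
6^8 ≡ 165^2 = 27225 ≡ 81 (mod 377)
6^16 ≡ 81^2 = 6561 ≡ 152 (mod 377)
6^32 ≡ 152^2 = 23104 ≡ 107 (mod 377)
47 = 32 + 8 + 4 + 2 + 1 in binary powers of 2.
So 6^47 ≡ 107 · 81 · 165 · 36 · 6 ≡ 323 (mod 377).
Squaring chain: 323 → 277 → 198; never reaches −1, so base 6 is a Miller–Rabin witness that 377 is composite.

323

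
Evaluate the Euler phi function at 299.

264

Factor: 299 = 13 · 23.
φ(299) = (13−1) · (23−1) = 12 · 22 = 264.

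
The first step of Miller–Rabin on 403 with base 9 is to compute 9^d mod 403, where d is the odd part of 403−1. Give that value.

287

403 − 1 = 402 = 2^1 · 201, so d = 201.
9^1 ≡ 9 (mod 403)
9^2 ≡ 9^2 = 81 ≡ 81 (mod 403)
9^4 ≡ 81^2 = 6561 ≡ 113 (mod 403)
9^8 ≡ 113^2 = 12769 ≡ 276 (mod 403)
9^16 ≡ 276^2 = 76176 ≡ 9 (mod 403)
9^32 ≡ 9^2 = 81 ≡ 81 (mod 403)
9^64 ≡ 81^2 = 6561 ≡ 113 (mod 403)
9^128 ≡ 113^2 = 12769 ≡ 276 (mod 403)
201 = 128 + 64 + 8 + 1 in binary powers of 2.
So 9^201 ≡ 276 · 113 · 276 · 9 ≡ 287 (mod 403).
Squaring chain: 287; never reaches −1, so base 9 is a Miller–Rabin witness that 403 is composite.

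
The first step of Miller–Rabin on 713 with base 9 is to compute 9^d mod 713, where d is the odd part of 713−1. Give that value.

193

713 − 1 = 712 = 2^3 · 89, so d = 89.
9^1 ≡ 9 (mod 713)
9^2 ≡ 9^2 = 81 ≡ 81 (mod 713)
9^4 ≡ 81^2 = 6561 ≡ 144 (mod 713)
9^8 ≡ 144^2 = 20736 ≡ 59 (mod 713)
9^16 ≡ 59^2 = 3481 ≡ 629 (mod 713)
9^32 ≡ 629^2 = 395641 ≡ 639 (mod 713)
9^64 ≡ 639^2 = 408321 ≡ 485 (mod 713)
89 = 64 + 16 + 8 + 1 in binary powers of 2.
So 9^89 ≡ 485 · 629 · 59 · 9 ≡ 193 (mod 713).
Squaring chain: 193 → 173 → 696; never reaches −1, so base 9 is a Miller–Rabin witness that 713 is composite.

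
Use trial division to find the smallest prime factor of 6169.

6169 is odd.
Digit sum 22, not divisible by 3.
Ends in 9: not divisible by 5.
7: 6169 = 7·881 + 2
11: 6169 = 11·560 + 9
13: 6169 = 13·474 + 7
17: 6169 = 17·362 + 15
19: 6169 = 19·324 + 13
23: 6169 = 23·268 + 5
29: 6169 = 29·212 + 21
31: 6169 = 31·199

31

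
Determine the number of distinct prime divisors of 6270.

6270 = 2 · 3135
3135 = 3 · 1045
1045 = 5 · 209
209 = 11 · 19
6270 = 2 · 3 · 5 · 11 · 19, which has 5 distinct prime factors.

5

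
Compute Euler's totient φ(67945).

53424

Factor: 67945 = 5 · 107 · 127.
φ(67945) = (5−1) · (107−1) · (127−1) = 4 · 106 · 126 = 53424.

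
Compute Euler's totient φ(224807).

201400

Factor: 224807 = 11 · 107 · 191.
φ(224807) = (11−1) · (107−1) · (191−1) = 10 · 106 · 190 = 201400.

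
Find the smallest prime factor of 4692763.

4692763 is odd.
Digit sum 37, not divisible by 3.
Ends in 3: not divisible by 5.
7: 4692763 = 7·670394 + 5
11: 4692763 = 11·426614 + 9
13: 4692763 = 13·360981 + 10
17: 4692763 = 17·276044 + 15
19: 4692763 = 19·246987 + 10
23: 4692763 = 23·204033 + 4
29: 4692763 = 29·161819 + 12
31: 4692763 = 31·151379 + 14
37: 4692763 = 37·126831 + 16
41: 4692763 = 41·114457 + 26
43: 4692763 = 43·109134 + 1
47: 4692763 = 47·99846 + 1
53: 4692763 = 53·88542 + 37
59: 4692763 = 59·79538 + 21
61: 4692763 = 61·76930 + 33
67: 4692763 = 67·70041 + 16
71: 4692763 = 71·66095 + 18
73: 4692763 = 73·64284 + 31
79: 4692763 = 79·59402 + 5
83: 4692763 = 83·56539 + 26
89: 4692763 = 89·52727 + 60
97: 4692763 = 97·48379

97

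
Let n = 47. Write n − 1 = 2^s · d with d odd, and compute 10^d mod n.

46

47 − 1 = 46 = 2^1 · 23, so d = 23.
10^1 ≡ 10 (mod 47)
10^2 ≡ 10^2 = 100 ≡ 6 (mod 47)
10^4 ≡ 6^2 = 36 ≡ 36 (mod 47)
10^8 ≡ 36^2 = 1296 ≡ 27 (mod 47)
10^16 ≡ 27^2 = 729 ≡ 24 (mod 47)
23 = 16 + 4 + 2 + 1 in binary powers of 2.
So 10^23 ≡ 24 · 36 · 6 · 10 ≡ 46 (mod 47).
Since 10^d ≡ 46 (mod 47), base 10 does not prove 47 composite.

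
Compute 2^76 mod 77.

2^1 ≡ 2 (mod 77)
2^2 ≡ 2^2 = 4 ≡ 4 (mod 77)
2^4 ≡ 4^2 = 16 ≡ 16 (mod 77)
2^8 ≡ 16^2 = 256 ≡ 25 (mod 77)
2^16 ≡ 25^2 = 625 ≡ 9 (mod 77)
2^32 ≡ 9^2 = 81 ≡ 4 (mod 77)
2^64 ≡ 4^2 = 16 ≡ 16 (mod 77)
76 = 64 + 8 + 4 in binary powers of 2.
So 2^76 ≡ 16 · 25 · 16 ≡ 9 (mod 77).
Since 9 ≠ 1, base 2 is a Fermat witness: 77 is composite.

9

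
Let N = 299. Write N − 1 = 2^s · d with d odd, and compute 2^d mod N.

110

299 − 1 = 298 = 2^1 · 149, so d = 149.
2^1 ≡ 2 (mod 299)
2^2 ≡ 2^2 = 4 ≡ 4 (mod 299)
2^4 ≡ 4^2 = 16 ≡ 16 (mod 299)
2^8 ≡ 16^2 = 256 ≡ 256 (mod 299)
2^16 ≡ 256^2 = 65536 ≡ 55 (mod 299)
2^32 ≡ 55^2 = 3025 ≡ 35 (mod 299)
2^64 ≡ 35^2 = 1225 ≡ 29 (mod 299)
2^128 ≡ 29^2 = 841 ≡ 243 (mod 299)
149 = 128 + 16 + 4 + 1 in binary powers of 2.
So 2^149 ≡ 243 · 55 · 16 · 2 ≡ 110 (mod 299).
Squaring chain: 110; never reaches −1, so base 2 is a Miller–Rabin witness that 299 is composite.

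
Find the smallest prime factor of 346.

2

346 is even: 2 divides it.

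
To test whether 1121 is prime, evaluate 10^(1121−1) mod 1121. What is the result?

139

10^1 ≡ 10 (mod 1121)
10^2 ≡ 10^2 = 100 ≡ 100 (mod 1121)
10^4 ≡ 100^2 = 10000 ≡ 1032 (mod 1121)
10^8 ≡ 1032^2 = 1065024 ≡ 74 (mod 1121)
10^16 ≡ 74^2 = 5476 ≡ 992 (mod 1121)
10^32 ≡ 992^2 = 984064 ≡ 947 (mod 1121)
10^64 ≡ 947^2 = 896809 ≡ 9 (mod 1121)
10^128 ≡ 9^2 = 81 ≡ 81 (mod 1121)
10^256 ≡ 81^2 = 6561 ≡ 956 (mod 1121)
10^512 ≡ 956^2 = 913936 ≡ 321 (mod 1121)
10^1024 ≡ 321^2 = 103041 ≡ 1030 (mod 1121)
1120 = 1024 + 64 + 32 in binary powers of 2.
So 10^1120 ≡ 1030 · 9 · 947 ≡ 139 (mod 1121).
Since 139 ≠ 1, base 10 is a Fermat witness: 1121 is composite.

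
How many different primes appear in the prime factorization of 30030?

6

30030 = 2 · 15015
15015 = 3 · 5005
5005 = 5 · 1001
1001 = 7 · 143
143 = 11 · 13
30030 = 2 · 3 · 5 · 7 · 11 · 13, which has 6 distinct prime factors.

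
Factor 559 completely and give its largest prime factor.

43

559 = 13 · 43
43 is prime.
So 559 = 13 · 43; the largest prime factor is 43.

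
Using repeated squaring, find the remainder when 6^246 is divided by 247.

6^1 ≡ 6 (mod 247)
6^2 ≡ 6^2 = 36 ≡ 36 (mod 247)
6^4 ≡ 36^2 = 1296 ≡ 61 (mod 247)
6^8 ≡ 61^2 = 3721 ≡ 16 (mod 247)
6^16 ≡ 16^2 = 256 ≡ 9 (mod 247)
6^32 ≡ 9^2 = 81 ≡ 81 (mod 247)
6^64 ≡ 81^2 = 6561 ≡ 139 (mod 247)
6^128 ≡ 139^2 = 19321 ≡ 55 (mod 247)
246 = 128 + 64 + 32 + 16 + 4 + 2 in binary powers of 2.
So 6^246 ≡ 55 · 139 · 81 · 9 · 61 · 36 ≡ 64 (mod 247).
Since 64 ≠ 1, base 6 is a Fermat witness: 247 is composite.

64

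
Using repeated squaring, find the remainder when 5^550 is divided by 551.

480

5^1 ≡ 5 (mod 551)
5^2 ≡ 5^2 = 25 ≡ 25 (mod 551)
5^4 ≡ 25^2 = 625 ≡ 74 (mod 551)
5^8 ≡ 74^2 = 5476 ≡ 517 (mod 551)
5^16 ≡ 517^2 = 267289 ≡ 54 (mod 551)
5^32 ≡ 54^2 = 2916 ≡ 161 (mod 551)
5^64 ≡ 161^2 = 25921 ≡ 24 (mod 551)
5^128 ≡ 24^2 = 576 ≡ 25 (mod 551)
5^256 ≡ 25^2 = 625 ≡ 74 (mod 551)
5^512 ≡ 74^2 = 5476 ≡ 517 (mod 551)
550 = 512 + 32 + 4 + 2 in binary powers of 2.
So 5^550 ≡ 517 · 161 · 74 · 25 ≡ 480 (mod 551).
Since 480 ≠ 1, base 5 is a Fermat witness: 551 is composite.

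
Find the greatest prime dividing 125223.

89

125223 = 3 · 41741
41741 = 7 · 5963
5963 = 67 · 89
89 is prime.
So 125223 = 3 · 7 · 67 · 89; the largest prime factor is 89.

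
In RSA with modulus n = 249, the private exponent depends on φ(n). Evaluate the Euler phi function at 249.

Factor: 249 = 3 · 83.
φ(249) = (3−1) · (83−1) = 2 · 82 = 164.

164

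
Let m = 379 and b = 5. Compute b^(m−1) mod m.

5^1 ≡ 5 (mod 379)
5^2 ≡ 5^2 = 25 ≡ 25 (mod 379)
5^4 ≡ 25^2 = 625 ≡ 246 (mod 379)
5^8 ≡ 246^2 = 60516 ≡ 255 (mod 379)
5^16 ≡ 255^2 = 65025 ≡ 216 (mod 379)
5^32 ≡ 216^2 = 46656 ≡ 39 (mod 379)
5^64 ≡ 39^2 = 1521 ≡ 5 (mod 379)
5^128 ≡ 5^2 = 25 ≡ 25 (mod 379)
5^256 ≡ 25^2 = 625 ≡ 246 (mod 379)
378 = 256 + 64 + 32 + 16 + 8 + 2 in binary powers of 2.
So 5^378 ≡ 246 · 5 · 39 · 216 · 255 · 25 ≡ 1 (mod 379).
Since the result is 1, base 5 gives no evidence that 379 is composite.

1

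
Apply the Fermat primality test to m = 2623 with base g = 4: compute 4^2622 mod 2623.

4^1 ≡ 4 (mod 2623)
4^2 ≡ 4^2 = 16 ≡ 16 (mod 2623)
4^4 ≡ 16^2 = 256 ≡ 256 (mod 2623)
4^8 ≡ 256^2 = 65536 ≡ 2584 (mod 2623)
4^16 ≡ 2584^2 = 6677056 ≡ 1521 (mod 2623)
4^32 ≡ 1521^2 = 2313441 ≡ 2578 (mod 2623)
4^64 ≡ 2578^2 = 6646084 ≡ 2025 (mod 2623)
4^128 ≡ 2025^2 = 4100625 ≡ 876 (mod 2623)
4^256 ≡ 876^2 = 767376 ≡ 1460 (mod 2623)
4^512 ≡ 1460^2 = 2131600 ≡ 1724 (mod 2623)
4^1024 ≡ 1724^2 = 2972176 ≡ 317 (mod 2623)
4^2048 ≡ 317^2 = 100489 ≡ 815 (mod 2623)
2622 = 2048 + 512 + 32 + 16 + 8 + 4 + 2 in binary powers of 2.
So 4^2622 ≡ 815 · 1724 · 2578 · 1521 · 2584 · 256 · 16 ≡ 2277 (mod 2623).
Since 2277 ≠ 1, base 4 is a Fermat witness: 2623 is composite.

2277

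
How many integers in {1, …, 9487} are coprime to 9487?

Factor: 9487 = 53 · 179.
φ(9487) = (53−1) · (179−1) = 52 · 178 = 9256.

9256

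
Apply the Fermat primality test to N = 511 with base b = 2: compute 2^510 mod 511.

2^1 ≡ 2 (mod 511)
2^2 ≡ 2^2 = 4 ≡ 4 (mod 511)
2^4 ≡ 4^2 = 16 ≡ 16 (mod 511)
2^8 ≡ 16^2 = 256 ≡ 256 (mod 511)
2^16 ≡ 256^2 = 65536 ≡ 128 (mod 511)
2^32 ≡ 128^2 = 16384 ≡ 32 (mod 511)
2^64 ≡ 32^2 = 1024 ≡ 2 (mod 511)
2^128 ≡ 2^2 = 4 ≡ 4 (mod 511)
2^256 ≡ 4^2 = 16 ≡ 16 (mod 511)
510 = 256 + 128 + 64 + 32 + 16 + 8 + 4 + 2 in binary powers of 2.
So 2^510 ≡ 16 · 4 · 2 · 32 · 128 · 256 · 16 · 4 ≡ 64 (mod 511).
Since 64 ≠ 1, base 2 is a Fermat witness: 511 is composite.

64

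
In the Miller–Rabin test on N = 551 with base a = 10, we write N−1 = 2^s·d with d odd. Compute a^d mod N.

98

551 − 1 = 550 = 2^1 · 275, so d = 275.
10^1 ≡ 10 (mod 551)
10^2 ≡ 10^2 = 100 ≡ 100 (mod 551)
10^4 ≡ 100^2 = 10000 ≡ 82 (mod 551)
10^8 ≡ 82^2 = 6724 ≡ 112 (mod 551)
10^16 ≡ 112^2 = 12544 ≡ 422 (mod 551)
10^32 ≡ 422^2 = 178084 ≡ 111 (mod 551)
10^64 ≡ 111^2 = 12321 ≡ 199 (mod 551)
10^128 ≡ 199^2 = 39601 ≡ 480 (mod 551)
10^256 ≡ 480^2 = 230400 ≡ 82 (mod 551)
275 = 256 + 16 + 2 + 1 in binary powers of 2.
So 10^275 ≡ 82 · 422 · 100 · 10 ≡ 98 (mod 551).
Squaring chain: 98; never reaches −1, so base 10 is a Miller–Rabin witness that 551 is composite.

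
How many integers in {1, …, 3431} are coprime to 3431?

Factor: 3431 = 47 · 73.
φ(3431) = (47−1) · (73−1) = 46 · 72 = 3312.

3312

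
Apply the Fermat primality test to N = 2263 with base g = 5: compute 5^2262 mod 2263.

900

5^1 ≡ 5 (mod 2263)
5^2 ≡ 5^2 = 25 ≡ 25 (mod 2263)
5^4 ≡ 25^2 = 625 ≡ 625 (mod 2263)
5^8 ≡ 625^2 = 390625 ≡ 1389 (mod 2263)
5^16 ≡ 1389^2 = 1929321 ≡ 1245 (mod 2263)
5^32 ≡ 1245^2 = 1550025 ≡ 2133 (mod 2263)
5^64 ≡ 2133^2 = 4549689 ≡ 1059 (mod 2263)
5^128 ≡ 1059^2 = 1121481 ≡ 1296 (mod 2263)
5^256 ≡ 1296^2 = 1679616 ≡ 470 (mod 2263)
5^512 ≡ 470^2 = 220900 ≡ 1389 (mod 2263)
5^1024 ≡ 1389^2 = 1929321 ≡ 1245 (mod 2263)
5^2048 ≡ 1245^2 = 1550025 ≡ 2133 (mod 2263)
2262 = 2048 + 128 + 64 + 16 + 4 + 2 in binary powers of 2.
So 5^2262 ≡ 2133 · 1296 · 1059 · 1245 · 625 · 25 ≡ 900 (mod 2263).
Since 900 ≠ 1, base 5 is a Fermat witness: 2263 is composite.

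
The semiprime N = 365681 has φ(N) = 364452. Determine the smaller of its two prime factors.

φ(n) = (p−1)(q−1) = n − (p+q) + 1, so p + q = 365681 − 364452 + 1 = 1230.
p and q are the roots of t² − 1230t + 365681 = 0.
Discriminant: 1230² − 4·365681 = 1512900 − 1462724 = 50176; √50176 = 224.
q = (1230 − 224)/2 = 503, p = (1230 + 224)/2 = 727.
Check: 503 · 727 = 365681.

503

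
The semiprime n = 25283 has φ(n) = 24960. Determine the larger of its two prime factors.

φ(n) = (p−1)(q−1) = n − (p+q) + 1, so p + q = 25283 − 24960 + 1 = 324.
p and q are the roots of t² − 324t + 25283 = 0.
Discriminant: 324² − 4·25283 = 104976 − 101132 = 3844; √3844 = 62.
q = (324 − 62)/2 = 131, p = (324 + 62)/2 = 193.
Check: 131 · 193 = 25283.

193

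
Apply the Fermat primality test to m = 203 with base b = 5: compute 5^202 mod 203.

23

5^1 ≡ 5 (mod 203)
5^2 ≡ 5^2 = 25 ≡ 25 (mod 203)
5^4 ≡ 25^2 = 625 ≡ 16 (mod 203)
5^8 ≡ 16^2 = 256 ≡ 53 (mod 203)
5^16 ≡ 53^2 = 2809 ≡ 170 (mod 203)
5^32 ≡ 170^2 = 28900 ≡ 74 (mod 203)
5^64 ≡ 74^2 = 5476 ≡ 198 (mod 203)
5^128 ≡ 198^2 = 39204 ≡ 25 (mod 203)
202 = 128 + 64 + 8 + 2 in binary powers of 2.
So 5^202 ≡ 25 · 198 · 53 · 25 ≡ 23 (mod 203).
Since 23 ≠ 1, base 5 is a Fermat witness: 203 is composite.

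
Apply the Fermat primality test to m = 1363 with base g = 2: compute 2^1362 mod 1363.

2^1 ≡ 2 (mod 1363)
2^2 ≡ 2^2 = 4 ≡ 4 (mod 1363)
2^4 ≡ 4^2 = 16 ≡ 16 (mod 1363)
2^8 ≡ 16^2 = 256 ≡ 256 (mod 1363)
2^16 ≡ 256^2 = 65536 ≡ 112 (mod 1363)
2^32 ≡ 112^2 = 12544 ≡ 277 (mod 1363)
2^64 ≡ 277^2 = 76729 ≡ 401 (mod 1363)
2^128 ≡ 401^2 = 160801 ≡ 1330 (mod 1363)
2^256 ≡ 1330^2 = 1768900 ≡ 1089 (mod 1363)
2^512 ≡ 1089^2 = 1185921 ≡ 111 (mod 1363)
2^1024 ≡ 111^2 = 12321 ≡ 54 (mod 1363)
1362 = 1024 + 256 + 64 + 16 + 2 in binary powers of 2.
So 2^1362 ≡ 54 · 1089 · 401 · 112 · 4 ≡ 361 (mod 1363).
Since 361 ≠ 1, base 2 is a Fermat witness: 1363 is composite.

361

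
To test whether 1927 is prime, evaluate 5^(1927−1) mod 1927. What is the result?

5^1 ≡ 5 (mod 1927)
5^2 ≡ 5^2 = 25 ≡ 25 (mod 1927)
5^4 ≡ 25^2 = 625 ≡ 625 (mod 1927)
5^8 ≡ 625^2 = 390625 ≡ 1371 (mod 1927)
5^16 ≡ 1371^2 = 1879641 ≡ 816 (mod 1927)
5^32 ≡ 816^2 = 665856 ≡ 1041 (mod 1927)
5^64 ≡ 1041^2 = 1083681 ≡ 707 (mod 1927)
5^128 ≡ 707^2 = 499849 ≡ 756 (mod 1927)
5^256 ≡ 756^2 = 571536 ≡ 1144 (mod 1927)
5^512 ≡ 1144^2 = 1308736 ≡ 303 (mod 1927)
5^1024 ≡ 303^2 = 91809 ≡ 1240 (mod 1927)
1926 = 1024 + 512 + 256 + 128 + 4 + 2 in binary powers of 2.
So 5^1926 ≡ 1240 · 303 · 1144 · 756 · 625 · 25 ≡ 291 (mod 1927).
Since 291 ≠ 1, base 5 is a Fermat witness: 1927 is composite.

291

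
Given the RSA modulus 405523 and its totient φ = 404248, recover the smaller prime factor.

φ(n) = (p−1)(q−1) = n − (p+q) + 1, so p + q = 405523 − 404248 + 1 = 1276.
p and q are the roots of t² − 1276t + 405523 = 0.
Discriminant: 1276² − 4·405523 = 1628176 − 1622092 = 6084; √6084 = 78.
q = (1276 − 78)/2 = 599, p = (1276 + 78)/2 = 677.
Check: 599 · 677 = 405523.

599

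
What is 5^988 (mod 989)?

5^1 ≡ 5 (mod 989)
5^2 ≡ 5^2 = 25 ≡ 25 (mod 989)
5^4 ≡ 25^2 = 625 ≡ 625 (mod 989)
5^8 ≡ 625^2 = 390625 ≡ 959 (mod 989)
5^16 ≡ 959^2 = 919681 ≡ 900 (mod 989)
5^32 ≡ 900^2 = 810000 ≡ 9 (mod 989)
5^64 ≡ 9^2 = 81 ≡ 81 (mod 989)
5^128 ≡ 81^2 = 6561 ≡ 627 (mod 989)
5^256 ≡ 627^2 = 393129 ≡ 496 (mod 989)
5^512 ≡ 496^2 = 246016 ≡ 744 (mod 989)
988 = 512 + 256 + 128 + 64 + 16 + 8 + 4 in binary powers of 2.
So 5^988 ≡ 744 · 496 · 627 · 81 · 900 · 959 · 625 ≡ 81 (mod 989).
Since 81 ≠ 1, base 5 is a Fermat witness: 989 is composite.

81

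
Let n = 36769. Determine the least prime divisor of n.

83

36769 is odd.
Digit sum 31, not divisible by 3.
Ends in 9: not divisible by 5.
7: 36769 = 7·5252 + 5
11: 36769 = 11·3342 + 7
13: 36769 = 13·2828 + 5
17: 36769 = 17·2162 + 15
19: 36769 = 19·1935 + 4
23: 36769 = 23·1598 + 15
29: 36769 = 29·1267 + 26
31: 36769 = 31·1186 + 3
37: 36769 = 37·993 + 28
41: 36769 = 41·896 + 33
43: 36769 = 43·855 + 4
47: 36769 = 47·782 + 15
53: 36769 = 53·693 + 40
59: 36769 = 59·623 + 12
61: 36769 = 61·602 + 47
67: 36769 = 67·548 + 53
71: 36769 = 71·517 + 62
73: 36769 = 73·503 + 50
79: 36769 = 79·465 + 34
83: 36769 = 83·443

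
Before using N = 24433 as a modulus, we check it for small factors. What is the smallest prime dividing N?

24433 is odd.
Digit sum 16, not divisible by 3.
Ends in 3: not divisible by 5.
7: 24433 = 7·3490 + 3
11: 24433 = 11·2221 + 2
13: 24433 = 13·1879 + 6
17: 24433 = 17·1437 + 4
19: 24433 = 19·1285 + 18
23: 24433 = 23·1062 + 7
29: 24433 = 29·842 + 15
31: 24433 = 31·788 + 5
37: 24433 = 37·660 + 13
41: 24433 = 41·595 + 38
43: 24433 = 43·568 + 9
47: 24433 = 47·519 + 40
53: 24433 = 53·461

53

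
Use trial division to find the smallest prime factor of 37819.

37819 is odd.
Digit sum 28, not divisible by 3.
Ends in 9: not divisible by 5.
7: 37819 = 7·5402 + 5
11: 37819 = 11·3438 + 1
13: 37819 = 13·2909 + 2
17: 37819 = 17·2224 + 11
19: 37819 = 19·1990 + 9
23: 37819 = 23·1644 + 7
29: 37819 = 29·1304 + 3
31: 37819 = 31·1219 + 30
37: 37819 = 37·1022 + 5
41: 37819 = 41·922 + 17
43: 37819 = 43·879 + 22
47: 37819 = 47·804 + 31
53: 37819 = 53·713 + 30
59: 37819 = 59·641

59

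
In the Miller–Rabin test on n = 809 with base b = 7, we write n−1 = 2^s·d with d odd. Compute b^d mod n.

1

809 − 1 = 808 = 2^3 · 101, so d = 101.
7^1 ≡ 7 (mod 809)
7^2 ≡ 7^2 = 49 ≡ 49 (mod 809)
7^4 ≡ 49^2 = 2401 ≡ 783 (mod 809)
7^8 ≡ 783^2 = 613089 ≡ 676 (mod 809)
7^16 ≡ 676^2 = 456976 ≡ 700 (mod 809)
7^32 ≡ 700^2 = 490000 ≡ 555 (mod 809)
7^64 ≡ 555^2 = 308025 ≡ 605 (mod 809)
101 = 64 + 32 + 4 + 1 in binary powers of 2.
So 7^101 ≡ 605 · 555 · 783 · 7 ≡ 1 (mod 809).
Since 7^d ≡ 1 (mod 809), base 7 does not prove 809 composite.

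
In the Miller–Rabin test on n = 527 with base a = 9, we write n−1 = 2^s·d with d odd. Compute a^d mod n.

527 − 1 = 526 = 2^1 · 263, so d = 263.
9^1 ≡ 9 (mod 527)
9^2 ≡ 9^2 = 81 ≡ 81 (mod 527)
9^4 ≡ 81^2 = 6561 ≡ 237 (mod 527)
9^8 ≡ 237^2 = 56169 ≡ 307 (mod 527)
9^16 ≡ 307^2 = 94249 ≡ 443 (mod 527)
9^32 ≡ 443^2 = 196249 ≡ 205 (mod 527)
9^64 ≡ 205^2 = 42025 ≡ 392 (mod 527)
9^128 ≡ 392^2 = 153664 ≡ 307 (mod 527)
9^256 ≡ 307^2 = 94249 ≡ 443 (mod 527)
263 = 256 + 4 + 2 + 1 in binary powers of 2.
So 9^263 ≡ 443 · 237 · 81 · 9 ≡ 121 (mod 527).
Squaring chain: 121; never reaches −1, so base 9 is a Miller–Rabin witness that 527 is composite.

121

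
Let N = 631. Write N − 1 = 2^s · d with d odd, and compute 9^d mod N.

1

631 − 1 = 630 = 2^1 · 315, so d = 315.
9^1 ≡ 9 (mod 631)
9^2 ≡ 9^2 = 81 ≡ 81 (mod 631)
9^4 ≡ 81^2 = 6561 ≡ 251 (mod 631)
9^8 ≡ 251^2 = 63001 ≡ 532 (mod 631)
9^16 ≡ 532^2 = 283024 ≡ 336 (mod 631)
9^32 ≡ 336^2 = 112896 ≡ 578 (mod 631)
9^64 ≡ 578^2 = 334084 ≡ 285 (mod 631)
9^128 ≡ 285^2 = 81225 ≡ 457 (mod 631)
9^256 ≡ 457^2 = 208849 ≡ 619 (mod 631)
315 = 256 + 32 + 16 + 8 + 2 + 1 in binary powers of 2.
So 9^315 ≡ 619 · 578 · 336 · 532 · 81 · 9 ≡ 1 (mod 631).
Since 9^d ≡ 1 (mod 631), base 9 does not prove 631 composite.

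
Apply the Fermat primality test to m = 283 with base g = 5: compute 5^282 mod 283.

1

5^1 ≡ 5 (mod 283)
5^2 ≡ 5^2 = 25 ≡ 25 (mod 283)
5^4 ≡ 25^2 = 625 ≡ 59 (mod 283)
5^8 ≡ 59^2 = 3481 ≡ 85 (mod 283)
5^16 ≡ 85^2 = 7225 ≡ 150 (mod 283)
5^32 ≡ 150^2 = 22500 ≡ 143 (mod 283)
5^64 ≡ 143^2 = 20449 ≡ 73 (mod 283)
5^128 ≡ 73^2 = 5329 ≡ 235 (mod 283)
5^256 ≡ 235^2 = 55225 ≡ 40 (mod 283)
282 = 256 + 16 + 8 + 2 in binary powers of 2.
So 5^282 ≡ 40 · 150 · 85 · 25 ≡ 1 (mod 283).
Since the result is 1, base 5 gives no evidence that 283 is composite.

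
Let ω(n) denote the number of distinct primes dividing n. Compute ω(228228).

6

228228 = 2^2 · 57057
57057 = 3 · 19019
19019 = 7 · 2717
2717 = 11 · 247
247 = 13 · 19
228228 = 2^2 · 3 · 7 · 11 · 13 · 19, which has 6 distinct prime factors.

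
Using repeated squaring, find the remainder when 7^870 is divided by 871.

545

7^1 ≡ 7 (mod 871)
7^2 ≡ 7^2 = 49 ≡ 49 (mod 871)
7^4 ≡ 49^2 = 2401 ≡ 659 (mod 871)
7^8 ≡ 659^2 = 434281 ≡ 523 (mod 871)
7^16 ≡ 523^2 = 273529 ≡ 35 (mod 871)
7^32 ≡ 35^2 = 1225 ≡ 354 (mod 871)
7^64 ≡ 354^2 = 125316 ≡ 763 (mod 871)
7^128 ≡ 763^2 = 582169 ≡ 341 (mod 871)
7^256 ≡ 341^2 = 116281 ≡ 438 (mod 871)
7^512 ≡ 438^2 = 191844 ≡ 224 (mod 871)
870 = 512 + 256 + 64 + 32 + 4 + 2 in binary powers of 2.
So 7^870 ≡ 224 · 438 · 763 · 354 · 659 · 49 ≡ 545 (mod 871).
Since 545 ≠ 1, base 7 is a Fermat witness: 871 is composite.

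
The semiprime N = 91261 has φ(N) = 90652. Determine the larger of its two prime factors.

347

φ(n) = (p−1)(q−1) = n − (p+q) + 1, so p + q = 91261 − 90652 + 1 = 610.
p and q are the roots of t² − 610t + 91261 = 0.
Discriminant: 610² − 4·91261 = 372100 − 365044 = 7056; √7056 = 84.
q = (610 − 84)/2 = 263, p = (610 + 84)/2 = 347.
Check: 263 · 347 = 91261.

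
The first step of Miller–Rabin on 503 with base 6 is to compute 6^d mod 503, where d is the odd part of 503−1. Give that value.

1

503 − 1 = 502 = 2^1 · 251, so d = 251.
6^1 ≡ 6 (mod 503)
6^2 ≡ 6^2 = 36 ≡ 36 (mod 503)
6^4 ≡ 36^2 = 1296 ≡ 290 (mod 503)
6^8 ≡ 290^2 = 84100 ≡ 99 (mod 503)
6^16 ≡ 99^2 = 9801 ≡ 244 (mod 503)
6^32 ≡ 244^2 = 59536 ≡ 182 (mod 503)
6^64 ≡ 182^2 = 33124 ≡ 429 (mod 503)
6^128 ≡ 429^2 = 184041 ≡ 446 (mod 503)
251 = 128 + 64 + 32 + 16 + 8 + 2 + 1 in binary powers of 2.
So 6^251 ≡ 446 · 429 · 182 · 244 · 99 · 36 · 6 ≡ 1 (mod 503).
Since 6^d ≡ 1 (mod 503), base 6 does not prove 503 composite.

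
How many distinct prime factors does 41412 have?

41412 = 2^2 · 10353
10353 = 3 · 3451
3451 = 7 · 493
493 = 17 · 29
41412 = 2^2 · 3 · 7 · 17 · 29, which has 5 distinct prime factors.

5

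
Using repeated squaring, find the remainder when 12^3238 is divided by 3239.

699

12^1 ≡ 12 (mod 3239)
12^2 ≡ 12^2 = 144 ≡ 144 (mod 3239)
12^4 ≡ 144^2 = 20736 ≡ 1302 (mod 3239)
12^8 ≡ 1302^2 = 1695204 ≡ 1207 (mod 3239)
12^16 ≡ 1207^2 = 1456849 ≡ 2538 (mod 3239)
12^32 ≡ 2538^2 = 6441444 ≡ 2312 (mod 3239)
12^64 ≡ 2312^2 = 5345344 ≡ 994 (mod 3239)
12^128 ≡ 994^2 = 988036 ≡ 141 (mod 3239)
12^256 ≡ 141^2 = 19881 ≡ 447 (mod 3239)
12^512 ≡ 447^2 = 199809 ≡ 2230 (mod 3239)
12^1024 ≡ 2230^2 = 4972900 ≡ 1035 (mod 3239)
12^2048 ≡ 1035^2 = 1071225 ≡ 2355 (mod 3239)
3238 = 2048 + 1024 + 128 + 32 + 4 + 2 in binary powers of 2.
So 12^3238 ≡ 2355 · 1035 · 141 · 2312 · 1302 · 144 ≡ 699 (mod 3239).
Since 699 ≠ 1, base 12 is a Fermat witness: 3239 is composite.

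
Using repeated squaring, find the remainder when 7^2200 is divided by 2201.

955

7^1 ≡ 7 (mod 2201)
7^2 ≡ 7^2 = 49 ≡ 49 (mod 2201)
7^4 ≡ 49^2 = 2401 ≡ 200 (mod 2201)
7^8 ≡ 200^2 = 40000 ≡ 382 (mod 2201)
7^16 ≡ 382^2 = 145924 ≡ 658 (mod 2201)
7^32 ≡ 658^2 = 432964 ≡ 1568 (mod 2201)
7^64 ≡ 1568^2 = 2458624 ≡ 107 (mod 2201)
7^128 ≡ 107^2 = 11449 ≡ 444 (mod 2201)
7^256 ≡ 444^2 = 197136 ≡ 1247 (mod 2201)
7^512 ≡ 1247^2 = 1555009 ≡ 1103 (mod 2201)
7^1024 ≡ 1103^2 = 1216609 ≡ 1657 (mod 2201)
7^2048 ≡ 1657^2 = 2745649 ≡ 1002 (mod 2201)
2200 = 2048 + 128 + 16 + 8 in binary powers of 2.
So 7^2200 ≡ 1002 · 444 · 658 · 382 ≡ 955 (mod 2201).
Since 955 ≠ 1, base 7 is a Fermat witness: 2201 is composite.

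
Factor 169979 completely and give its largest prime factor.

169979 = 43 · 3953
3953 = 59 · 67
67 is prime.
So 169979 = 43 · 59 · 67; the largest prime factor is 67.

67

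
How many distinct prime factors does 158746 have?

5

158746 = 2 · 79373
79373 = 7 · 11339
11339 = 17 · 667
667 = 23 · 29
158746 = 2 · 7 · 17 · 23 · 29, which has 5 distinct prime factors.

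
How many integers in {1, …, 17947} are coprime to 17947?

17680

Factor: 17947 = 131 · 137.
φ(17947) = (131−1) · (137−1) = 130 · 136 = 17680.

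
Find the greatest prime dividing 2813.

97

2813 = 29 · 97
97 is prime.
So 2813 = 29 · 97; the largest prime factor is 97.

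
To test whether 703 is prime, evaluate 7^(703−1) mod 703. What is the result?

7^1 ≡ 7 (mod 703)
7^2 ≡ 7^2 = 49 ≡ 49 (mod 703)
7^4 ≡ 49^2 = 2401 ≡ 292 (mod 703)
7^8 ≡ 292^2 = 85264 ≡ 201 (mod 703)
7^16 ≡ 201^2 = 40401 ≡ 330 (mod 703)
7^32 ≡ 330^2 = 108900 ≡ 638 (mod 703)
7^64 ≡ 638^2 = 407044 ≡ 7 (mod 703)
7^128 ≡ 7^2 = 49 ≡ 49 (mod 703)
7^256 ≡ 49^2 = 2401 ≡ 292 (mod 703)
7^512 ≡ 292^2 = 85264 ≡ 201 (mod 703)
702 = 512 + 128 + 32 + 16 + 8 + 4 + 2 in binary powers of 2.
So 7^702 ≡ 201 · 49 · 638 · 330 · 201 · 292 · 49 ≡ 1 (mod 703).
Since the result is 1, base 7 gives no evidence that 703 is composite.

1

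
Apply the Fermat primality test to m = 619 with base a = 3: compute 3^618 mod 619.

1

3^1 ≡ 3 (mod 619)
3^2 ≡ 3^2 = 9 ≡ 9 (mod 619)
3^4 ≡ 9^2 = 81 ≡ 81 (mod 619)
3^8 ≡ 81^2 = 6561 ≡ 371 (mod 619)
3^16 ≡ 371^2 = 137641 ≡ 223 (mod 619)
3^32 ≡ 223^2 = 49729 ≡ 209 (mod 619)
3^64 ≡ 209^2 = 43681 ≡ 351 (mod 619)
3^128 ≡ 351^2 = 123201 ≡ 20 (mod 619)
3^256 ≡ 20^2 = 400 ≡ 400 (mod 619)
3^512 ≡ 400^2 = 160000 ≡ 298 (mod 619)
618 = 512 + 64 + 32 + 8 + 2 in binary powers of 2.
So 3^618 ≡ 298 · 351 · 209 · 371 · 9 ≡ 1 (mod 619).
Since the result is 1, base 3 gives no evidence that 619 is composite.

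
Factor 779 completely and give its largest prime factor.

41

779 = 19 · 41
41 is prime.
So 779 = 19 · 41; the largest prime factor is 41.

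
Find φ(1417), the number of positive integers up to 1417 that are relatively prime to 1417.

Factor: 1417 = 13 · 109.
φ(1417) = (13−1) · (109−1) = 12 · 108 = 1296.

1296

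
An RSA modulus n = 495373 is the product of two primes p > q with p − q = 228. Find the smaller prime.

599

Since p = q + 228, we have 495373 = q(q + 228), so q² + 228q − 495373 = 0.
Discriminant: 228² + 4·495373 = 51984 + 1981492 = 2033476; √2033476 = 1426.
q = (−228 + 1426)/2 = 599, and p = q + 228 = 827.
Check: 599 · 827 = 495373.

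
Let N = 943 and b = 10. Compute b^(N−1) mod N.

10^1 ≡ 10 (mod 943)
10^2 ≡ 10^2 = 100 ≡ 100 (mod 943)
10^4 ≡ 100^2 = 10000 ≡ 570 (mod 943)
10^8 ≡ 570^2 = 324900 ≡ 508 (mod 943)
10^16 ≡ 508^2 = 258064 ≡ 625 (mod 943)
10^32 ≡ 625^2 = 390625 ≡ 223 (mod 943)
10^64 ≡ 223^2 = 49729 ≡ 693 (mod 943)
10^128 ≡ 693^2 = 480249 ≡ 262 (mod 943)
10^256 ≡ 262^2 = 68644 ≡ 748 (mod 943)
10^512 ≡ 748^2 = 559504 ≡ 305 (mod 943)
942 = 512 + 256 + 128 + 32 + 8 + 4 + 2 in binary powers of 2.
So 10^942 ≡ 305 · 748 · 262 · 223 · 508 · 570 · 100 ≡ 469 (mod 943).
Since 469 ≠ 1, base 10 is a Fermat witness: 943 is composite.

469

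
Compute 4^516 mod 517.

147

4^1 ≡ 4 (mod 517)
4^2 ≡ 4^2 = 16 ≡ 16 (mod 517)
4^4 ≡ 16^2 = 256 ≡ 256 (mod 517)
4^8 ≡ 256^2 = 65536 ≡ 394 (mod 517)
4^16 ≡ 394^2 = 155236 ≡ 136 (mod 517)
4^32 ≡ 136^2 = 18496 ≡ 401 (mod 517)
4^64 ≡ 401^2 = 160801 ≡ 14 (mod 517)
4^128 ≡ 14^2 = 196 ≡ 196 (mod 517)
4^256 ≡ 196^2 = 38416 ≡ 158 (mod 517)
4^512 ≡ 158^2 = 24964 ≡ 148 (mod 517)
516 = 512 + 4 in binary powers of 2.
So 4^516 ≡ 148 · 256 ≡ 147 (mod 517).
Since 147 ≠ 1, base 4 is a Fermat witness: 517 is composite.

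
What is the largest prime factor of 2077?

2077 = 31 · 67
67 is prime.
So 2077 = 31 · 67; the largest prime factor is 67.

67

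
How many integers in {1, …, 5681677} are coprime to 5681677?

Factor: 5681677 = 151 · 191 · 197.
φ(5681677) = (151−1) · (191−1) · (197−1) = 150 · 190 · 196 = 5586000.

5586000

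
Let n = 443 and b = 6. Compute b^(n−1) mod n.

1

6^1 ≡ 6 (mod 443)
6^2 ≡ 6^2 = 36 ≡ 36 (mod 443)
6^4 ≡ 36^2 = 1296 ≡ 410 (mod 443)
6^8 ≡ 410^2 = 168100 ≡ 203 (mod 443)
6^16 ≡ 203^2 = 41209 ≡ 10 (mod 443)
6^32 ≡ 10^2 = 100 ≡ 100 (mod 443)
6^64 ≡ 100^2 = 10000 ≡ 254 (mod 443)
6^128 ≡ 254^2 = 64516 ≡ 281 (mod 443)
6^256 ≡ 281^2 = 78961 ≡ 107 (mod 443)
442 = 256 + 128 + 32 + 16 + 8 + 2 in binary powers of 2.
So 6^442 ≡ 107 · 281 · 100 · 10 · 203 · 36 ≡ 1 (mod 443).
Since the result is 1, base 6 gives no evidence that 443 is composite.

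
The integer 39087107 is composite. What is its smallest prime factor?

39087107 is odd.
Digit sum 35, not divisible by 3.
Ends in 7: not divisible by 5.
7: 39087107 = 7·5583872 + 3
11: 39087107 = 11·3553373 + 4
13: 39087107 = 13·3006700 + 7
17: 39087107 = 17·2299241 + 10
19: 39087107 = 19·2057216 + 3
23: 39087107 = 23·1699439 + 10
29: 39087107 = 29·1347831 + 8
31: 39087107 = 31·1260874 + 13
37: 39087107 = 37·1056408 + 11
41: 39087107 = 41·953344 + 3
43: 39087107 = 43·909002 + 21
47: 39087107 = 47·831640 + 27
53: 39087107 = 53·737492 + 31
59: 39087107 = 59·662493 + 20
61: 39087107 = 61·640772 + 15
67: 39087107 = 67·583389 + 44
71: 39087107 = 71·550522 + 45
73: 39087107 = 73·535439 + 60
79: 39087107 = 79·494773 + 40
83: 39087107 = 83·470929

83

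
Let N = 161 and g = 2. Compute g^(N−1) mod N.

2^1 ≡ 2 (mod 161)
2^2 ≡ 2^2 = 4 ≡ 4 (mod 161)
2^4 ≡ 4^2 = 16 ≡ 16 (mod 161)
2^8 ≡ 16^2 = 256 ≡ 95 (mod 161)
2^16 ≡ 95^2 = 9025 ≡ 9 (mod 161)
2^32 ≡ 9^2 = 81 ≡ 81 (mod 161)
2^64 ≡ 81^2 = 6561 ≡ 121 (mod 161)
2^128 ≡ 121^2 = 14641 ≡ 151 (mod 161)
160 = 128 + 32 in binary powers of 2.
So 2^160 ≡ 151 · 81 ≡ 156 (mod 161).
Since 156 ≠ 1, base 2 is a Fermat witness: 161 is composite.

156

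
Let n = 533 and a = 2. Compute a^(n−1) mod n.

406

2^1 ≡ 2 (mod 533)
2^2 ≡ 2^2 = 4 ≡ 4 (mod 533)
2^4 ≡ 4^2 = 16 ≡ 16 (mod 533)
2^8 ≡ 16^2 = 256 ≡ 256 (mod 533)
2^16 ≡ 256^2 = 65536 ≡ 510 (mod 533)
2^32 ≡ 510^2 = 260100 ≡ 529 (mod 533)
2^64 ≡ 529^2 = 279841 ≡ 16 (mod 533)
2^128 ≡ 16^2 = 256 ≡ 256 (mod 533)
2^256 ≡ 256^2 = 65536 ≡ 510 (mod 533)
2^512 ≡ 510^2 = 260100 ≡ 529 (mod 533)
532 = 512 + 16 + 4 in binary powers of 2.
So 2^532 ≡ 529 · 510 · 16 ≡ 406 (mod 533).
Since 406 ≠ 1, base 2 is a Fermat witness: 533 is composite.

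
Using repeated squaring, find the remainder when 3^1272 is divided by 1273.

3^1 ≡ 3 (mod 1273)
3^2 ≡ 3^2 = 9 ≡ 9 (mod 1273)
3^4 ≡ 9^2 = 81 ≡ 81 (mod 1273)
3^8 ≡ 81^2 = 6561 ≡ 196 (mod 1273)
3^16 ≡ 196^2 = 38416 ≡ 226 (mod 1273)
3^32 ≡ 226^2 = 51076 ≡ 156 (mod 1273)
3^64 ≡ 156^2 = 24336 ≡ 149 (mod 1273)
3^128 ≡ 149^2 = 22201 ≡ 560 (mod 1273)
3^256 ≡ 560^2 = 313600 ≡ 442 (mod 1273)
3^512 ≡ 442^2 = 195364 ≡ 595 (mod 1273)
3^1024 ≡ 595^2 = 354025 ≡ 131 (mod 1273)
1272 = 1024 + 128 + 64 + 32 + 16 + 8 in binary powers of 2.
So 3^1272 ≡ 131 · 560 · 149 · 156 · 226 · 196 ≡ 828 (mod 1273).
Since 828 ≠ 1, base 3 is a Fermat witness: 1273 is composite.

828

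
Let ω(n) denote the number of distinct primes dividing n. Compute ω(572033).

572033 = 7 · 81719
81719 = 11 · 7429
7429 = 17 · 437
437 = 19 · 23
572033 = 7 · 11 · 17 · 19 · 23, which has 5 distinct prime factors.

5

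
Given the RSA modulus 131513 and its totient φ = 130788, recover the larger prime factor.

φ(n) = (p−1)(q−1) = n − (p+q) + 1, so p + q = 131513 − 130788 + 1 = 726.
p and q are the roots of t² − 726t + 131513 = 0.
Discriminant: 726² − 4·131513 = 527076 − 526052 = 1024; √1024 = 32.
q = (726 − 32)/2 = 347, p = (726 + 32)/2 = 379.
Check: 347 · 379 = 131513.

379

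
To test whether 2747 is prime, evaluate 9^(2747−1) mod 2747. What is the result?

40

9^1 ≡ 9 (mod 2747)
9^2 ≡ 9^2 = 81 ≡ 81 (mod 2747)
9^4 ≡ 81^2 = 6561 ≡ 1067 (mod 2747)
9^8 ≡ 1067^2 = 1138489 ≡ 1231 (mod 2747)
9^16 ≡ 1231^2 = 1515361 ≡ 1764 (mod 2747)
9^32 ≡ 1764^2 = 3111696 ≡ 2092 (mod 2747)
9^64 ≡ 2092^2 = 4376464 ≡ 493 (mod 2747)
9^128 ≡ 493^2 = 243049 ≡ 1313 (mod 2747)
9^256 ≡ 1313^2 = 1723969 ≡ 1600 (mod 2747)
9^512 ≡ 1600^2 = 2560000 ≡ 2543 (mod 2747)
9^1024 ≡ 2543^2 = 6466849 ≡ 411 (mod 2747)
9^2048 ≡ 411^2 = 168921 ≡ 1354 (mod 2747)
2746 = 2048 + 512 + 128 + 32 + 16 + 8 + 2 in binary powers of 2.
So 9^2746 ≡ 1354 · 2543 · 1313 · 2092 · 1764 · 1231 · 81 ≡ 40 (mod 2747).
Since 40 ≠ 1, base 9 is a Fermat witness: 2747 is composite.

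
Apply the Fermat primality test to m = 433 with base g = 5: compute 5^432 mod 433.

5^1 ≡ 5 (mod 433)
5^2 ≡ 5^2 = 25 ≡ 25 (mod 433)
5^4 ≡ 25^2 = 625 ≡ 192 (mod 433)
5^8 ≡ 192^2 = 36864 ≡ 59 (mod 433)
5^16 ≡ 59^2 = 3481 ≡ 17 (mod 433)
5^32 ≡ 17^2 = 289 ≡ 289 (mod 433)
5^64 ≡ 289^2 = 83521 ≡ 385 (mod 433)
5^128 ≡ 385^2 = 148225 ≡ 139 (mod 433)
5^256 ≡ 139^2 = 19321 ≡ 269 (mod 433)
432 = 256 + 128 + 32 + 16 in binary powers of 2.
So 5^432 ≡ 269 · 139 · 289 · 17 ≡ 1 (mod 433).
Since the result is 1, base 5 gives no evidence that 433 is composite.

1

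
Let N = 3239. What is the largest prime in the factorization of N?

79

3239 = 41 · 79
79 is prime.
So 3239 = 41 · 79; the largest prime factor is 79.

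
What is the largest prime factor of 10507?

10507 = 7 · 1501
1501 = 19 · 79
79 is prime.
So 10507 = 7 · 19 · 79; the largest prime factor is 79.

79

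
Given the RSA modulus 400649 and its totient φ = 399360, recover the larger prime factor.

769

φ(n) = (p−1)(q−1) = n − (p+q) + 1, so p + q = 400649 − 399360 + 1 = 1290.
p and q are the roots of t² − 1290t + 400649 = 0.
Discriminant: 1290² − 4·400649 = 1664100 − 1602596 = 61504; √61504 = 248.
q = (1290 − 248)/2 = 521, p = (1290 + 248)/2 = 769.
Check: 521 · 769 = 400649.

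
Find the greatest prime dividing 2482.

2482 = 2 · 1241
1241 = 17 · 73
73 is prime.
So 2482 = 2 · 17 · 73; the largest prime factor is 73.

73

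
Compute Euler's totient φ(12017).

Factor: 12017 = 61 · 197.
φ(12017) = (61−1) · (197−1) = 60 · 196 = 11760.

11760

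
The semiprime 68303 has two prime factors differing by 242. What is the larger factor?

Since p = q + 242, we have 68303 = q(q + 242), so q² + 242q − 68303 = 0.
Discriminant: 242² + 4·68303 = 58564 + 273212 = 331776; √331776 = 576.
q = (−242 + 576)/2 = 167, and p = q + 242 = 409.
Check: 167 · 409 = 68303.

409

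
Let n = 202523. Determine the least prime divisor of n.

202523 is odd.
Digit sum 14, not divisible by 3.
Ends in 3: not divisible by 5.
7: 202523 = 7·28931 + 6
11: 202523 = 11·18411 + 2
13: 202523 = 13·15578 + 9
17: 202523 = 17·11913 + 2
19: 202523 = 19·10659 + 2
23: 202523 = 23·8805 + 8
29: 202523 = 29·6983 + 16
31: 202523 = 31·6533

31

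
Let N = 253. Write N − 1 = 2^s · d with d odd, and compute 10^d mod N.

21

253 − 1 = 252 = 2^2 · 63, so d = 63.
10^1 ≡ 10 (mod 253)
10^2 ≡ 10^2 = 100 ≡ 100 (mod 253)
10^4 ≡ 100^2 = 10000 ≡ 133 (mod 253)
10^8 ≡ 133^2 = 17689 ≡ 232 (mod 253)
10^16 ≡ 232^2 = 53824 ≡ 188 (mod 253)
10^32 ≡ 188^2 = 35344 ≡ 177 (mod 253)
63 = 32 + 16 + 8 + 4 + 2 + 1 in binary powers of 2.
So 10^63 ≡ 177 · 188 · 232 · 133 · 100 · 10 ≡ 21 (mod 253).
Squaring chain: 21 → 188; never reaches −1, so base 10 is a Miller–Rabin witness that 253 is composite.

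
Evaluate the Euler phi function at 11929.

Factor: 11929 = 79 · 151.
φ(11929) = (79−1) · (151−1) = 78 · 150 = 11700.

11700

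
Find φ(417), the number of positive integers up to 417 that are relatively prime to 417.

Factor: 417 = 3 · 139.
φ(417) = (3−1) · (139−1) = 2 · 138 = 276.

276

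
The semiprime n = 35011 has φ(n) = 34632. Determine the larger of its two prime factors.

φ(n) = (p−1)(q−1) = n − (p+q) + 1, so p + q = 35011 − 34632 + 1 = 380.
p and q are the roots of t² − 380t + 35011 = 0.
Discriminant: 380² − 4·35011 = 144400 − 140044 = 4356; √4356 = 66.
q = (380 − 66)/2 = 157, p = (380 + 66)/2 = 223.
Check: 157 · 223 = 35011.

223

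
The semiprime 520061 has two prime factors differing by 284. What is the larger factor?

Since p = q + 284, we have 520061 = q(q + 284), so q² + 284q − 520061 = 0.
Discriminant: 284² + 4·520061 = 80656 + 2080244 = 2160900; √2160900 = 1470.
q = (−284 + 1470)/2 = 593, and p = q + 284 = 877.
Check: 593 · 877 = 520061.

877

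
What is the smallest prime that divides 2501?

41

2501 is odd.
Digit sum 8, not divisible by 3.
Ends in 1: not divisible by 5.
7: 2501 = 7·357 + 2
11: 2501 = 11·227 + 4
13: 2501 = 13·192 + 5
17: 2501 = 17·147 + 2
19: 2501 = 19·131 + 12
23: 2501 = 23·108 + 17
29: 2501 = 29·86 + 7
31: 2501 = 31·80 + 21
37: 2501 = 37·67 + 22
41: 2501 = 41·61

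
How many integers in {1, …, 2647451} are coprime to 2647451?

Factor: 2647451 = 83 · 167 · 191.
φ(2647451) = (83−1) · (167−1) · (191−1) = 82 · 166 · 190 = 2586280.

2586280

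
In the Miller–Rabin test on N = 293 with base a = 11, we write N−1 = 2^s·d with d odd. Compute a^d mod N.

293 − 1 = 292 = 2^2 · 73, so d = 73.
11^1 ≡ 11 (mod 293)
11^2 ≡ 11^2 = 121 ≡ 121 (mod 293)
11^4 ≡ 121^2 = 14641 ≡ 284 (mod 293)
11^8 ≡ 284^2 = 80656 ≡ 81 (mod 293)
11^16 ≡ 81^2 = 6561 ≡ 115 (mod 293)
11^32 ≡ 115^2 = 13225 ≡ 40 (mod 293)
11^64 ≡ 40^2 = 1600 ≡ 135 (mod 293)
73 = 64 + 8 + 1 in binary powers of 2.
So 11^73 ≡ 135 · 81 · 11 ≡ 155 (mod 293).
Squaring chain: 155 → 292; reaches −1, so base 11 does not prove 293 composite.

155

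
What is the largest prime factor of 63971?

63971 = 17 · 3763
3763 = 53 · 71
71 is prime.
So 63971 = 17 · 53 · 71; the largest prime factor is 71.

71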